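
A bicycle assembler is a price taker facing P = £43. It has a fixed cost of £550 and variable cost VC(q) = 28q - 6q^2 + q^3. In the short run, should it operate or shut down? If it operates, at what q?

Produce at q = 5

Variable cost is VC = 28q - 6q^2 + q^3, so AVC = VC/q = 28 - 6q + q^2 and MC = dTC/dq = 28 - 12q + 3q^2.
AVC hits its minimum where MC = AVC, at q = 3, giving min AVC = 28 - 6·3 + 3^2 = £19.
Since P = £43 ≥ min AVC = £19, price covers variable cost and the firm should produce.
P = MC gives -15 - 12q + 3q^2 = 0, with roots -1 and 5. Take the larger (rising MC): q* = 5.
Check: AVC at q = 5 is £23 ≤ P, so revenue covers variable cost.
Profit = P·q − TC = 43·5 − 665 = -£450, a loss, but smaller than the £550 fixed cost the firm would lose by shutting down.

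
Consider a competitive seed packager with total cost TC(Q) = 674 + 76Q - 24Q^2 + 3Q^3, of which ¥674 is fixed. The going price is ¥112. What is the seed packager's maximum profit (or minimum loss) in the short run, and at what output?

Profit = -¥242 at Q = 6

AVC = 76 - 24Q + 3Q^2 has its minimum ¥28 at Q = 4; price ¥112 clears that bar, so the firm operates.
MC = 76 - 48Q + 9Q^2. Setting P = MC and taking the root on the rising branch gives Q* = 6.
TR = 112·6 = 672. TC = 674 + 240 = 914. Profit = 672 − 914 = -¥242.
Shutting down would mean losing the fixed cost of ¥674, so operating at a loss of ¥242 is better by ¥432.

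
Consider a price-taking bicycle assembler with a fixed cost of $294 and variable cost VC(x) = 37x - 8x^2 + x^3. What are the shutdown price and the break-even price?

Shutdown price = min AVC. AVC = 37 - 8x + x^2, with vertex at x = 4 and minimum $21.
ATC = 294/x + 37 - 8x + x^2. Setting dATC/dx = −294/x^2 − 8 + 2x = 0 gives x = 7 (since 2·7^3 − 8·7^2 = 294).
min ATC = 294/7 + 37 − 8·7 + 7^2 = $72. That is the break-even price.
For $21 ≤ P < $72 the firm produces at a loss; below $21 it shuts down.

Shutdown price = $21; break-even price = $72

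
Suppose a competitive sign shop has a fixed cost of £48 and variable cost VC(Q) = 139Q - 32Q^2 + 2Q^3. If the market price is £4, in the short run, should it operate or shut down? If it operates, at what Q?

Shut down

Strip out fixed cost: VC = 139Q - 32Q^2 + 2Q^3. Then AVC = 139 - 32Q + 2Q^2 and MC = 139 - 64Q + 6Q^2.
AVC is minimized where dAVC/dQ = -32 + 4Q = 0, at Q = 8; min AVC = 139 - 32·8 + 2·8^2 = £11.
With P < min AVC (£4 < £11), every unit sold adds to the loss.
Best response: produce nothing and absorb the £48 fixed cost.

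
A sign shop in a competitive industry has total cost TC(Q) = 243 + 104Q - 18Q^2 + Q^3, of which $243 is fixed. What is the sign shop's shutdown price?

$23 per unit

Short-run supply begins at min AVC. From VC = 104Q - 18Q^2 + Q^3, AVC = 104 - 18Q + Q^2.
dAVC/dQ = -18 + 2Q = 0 gives Q = 9. min AVC = 104 - 18·9 + 9^2 = 23.
So the shutdown price is $23.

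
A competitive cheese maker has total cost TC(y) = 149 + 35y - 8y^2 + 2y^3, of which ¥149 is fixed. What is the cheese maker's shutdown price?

¥27 per unit

The firm shuts down when price falls below the minimum of average variable cost. AVC = VC/y = 35 - 8y + 2y^2.
dAVC/dy = -8 + 4y = 0 gives y = 2. min AVC = 35 - 8·2 + 2·2^2 = 27.
For P < ¥27 the firm produces nothing.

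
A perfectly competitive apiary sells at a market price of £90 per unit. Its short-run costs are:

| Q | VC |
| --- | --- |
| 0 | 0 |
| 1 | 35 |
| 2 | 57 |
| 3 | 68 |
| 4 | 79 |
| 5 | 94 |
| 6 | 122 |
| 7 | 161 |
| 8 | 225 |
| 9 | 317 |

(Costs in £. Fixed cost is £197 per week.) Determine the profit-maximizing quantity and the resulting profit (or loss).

Profit at each row (π = 90Q − TC): Q=0: -197; Q=1: -142; Q=2: -74; Q=3: 5; Q=4: 84; Q=5: 159; Q=6: 221; Q=7: 272; Q=8: 298; Q=9: 296.
Profit is maximized at Q = 8. AVC there is 225/8 = £28.12 ≤ P, so producing beats shutting down (which would give -£197).

Q = 8; profit = £298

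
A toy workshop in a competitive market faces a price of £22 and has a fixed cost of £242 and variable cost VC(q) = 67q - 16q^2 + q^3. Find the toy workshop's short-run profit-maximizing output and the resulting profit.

AVC = 67 - 16q + q^2 has its minimum £3 at q = 8; price £22 clears that bar, so the firm operates.
With MC = 67 - 32q + 3q^2, P = MC on the upward-sloping part at q* = 9.
TR = 22·9 = 198. TC = 242 + 36 = 278. Profit = 198 − 278 = -£80.
By producing, the firm covers all variable cost plus £162 of fixed cost; shutting down would lose the full £242.

Profit = -£80 at q = 9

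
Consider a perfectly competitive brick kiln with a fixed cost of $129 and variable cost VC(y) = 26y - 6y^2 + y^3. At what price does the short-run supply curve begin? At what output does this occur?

The shutdown price is the minimum of AVC. VC = 26y - 6y^2 + y^3, so AVC = 26 - 6y + y^2.
At the minimum of AVC, MC = AVC. MC = 26 - 12y + 3y^2; setting MC = AVC gives 2y^2 - 6y = 0, so y = 3. min AVC = 17.
For P < $17 the firm produces nothing.

$17 per unit, at y = 3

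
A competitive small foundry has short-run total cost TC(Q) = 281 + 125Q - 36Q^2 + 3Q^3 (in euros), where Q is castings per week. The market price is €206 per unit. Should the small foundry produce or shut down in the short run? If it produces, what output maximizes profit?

Variable cost is VC = 125Q - 36Q^2 + 3Q^3, so AVC = VC/Q = 125 - 36Q + 3Q^2 and MC = dTC/dQ = 125 - 72Q + 9Q^2.
AVC is minimized where dAVC/dQ = -36 + 6Q = 0, at Q = 6; min AVC = 125 - 36·6 + 3·6^2 = €17.
Because €206 ≥ €17, revenue can cover variable cost; the firm operates.
Set P = MC: 206 = 125 - 72Q + 9Q^2 → -81 - 72Q + 9Q^2 = 0. The roots are Q = -1 and Q = 9; the profit-maximizing output is on the rising part of MC, so Q* = 9.
Check: AVC at Q = 9 is €44 ≤ P, so revenue covers variable cost.
Profit = P·Q − TC = 206·9 − 677 = €1177.

Produce at Q = 9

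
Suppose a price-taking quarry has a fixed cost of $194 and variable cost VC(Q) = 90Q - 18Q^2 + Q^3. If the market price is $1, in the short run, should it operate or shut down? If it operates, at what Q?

Variable cost is VC = 90Q - 18Q^2 + Q^3, so AVC = VC/Q = 90 - 18Q + Q^2 and MC = dTC/dQ = 90 - 36Q + 3Q^2.
AVC is minimized where dAVC/dQ = -18 + 2Q = 0, at Q = 9; min AVC = 90 - 18·9 + 9^2 = $9.
P = $1 lies below min AVC = $9; no output level covers variable cost.
The firm minimizes its loss by shutting down and losing only its fixed cost of $194.

Shut down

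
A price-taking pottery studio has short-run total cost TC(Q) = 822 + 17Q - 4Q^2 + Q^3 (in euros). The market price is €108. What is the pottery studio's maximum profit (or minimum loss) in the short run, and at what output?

Profit = -€332 at Q = 7

AVC = 17 - 4Q + Q^2 has its minimum €13 at Q = 2; price €108 clears that bar, so the firm operates.
With MC = 17 - 8Q + 3Q^2, P = MC on the upward-sloping part at Q* = 7.
TR = 108·7 = 756. TC = 822 + 266 = 1088. Profit = 756 − 1088 = -€332.
That loss of €332 beats the €822 the firm would lose by shutting down; producing recovers €490 of fixed cost.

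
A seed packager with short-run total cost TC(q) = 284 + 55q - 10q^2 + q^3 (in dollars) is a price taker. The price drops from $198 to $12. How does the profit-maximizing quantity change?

AVC = 55 - 10q + q^2, minimized at q = 5 where min AVC = $30. MC = 55 - 20q + 3q^2.
With P = $198 above the shutdown price, P = MC gives q = 11.
At P = $12 < min AVC = $30, price no longer covers variable cost at any output, so the firm shuts down: q = 0.

Output falls from 11 to 0 (the firm shuts down)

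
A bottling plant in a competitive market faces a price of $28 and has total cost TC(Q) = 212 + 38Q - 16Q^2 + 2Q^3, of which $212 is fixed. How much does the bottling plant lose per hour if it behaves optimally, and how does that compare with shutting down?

Profit = -$112 at Q = 5

AVC = 38 - 16Q + 2Q^2; min AVC = $6 at Q = 4. Since P = $28 ≥ min AVC, the firm produces.
With MC = 38 - 32Q + 6Q^2, P = MC on the upward-sloping part at Q* = 5.
TR = 28·5 = 140. TC = 212 + 40 = 252. Profit = 140 − 252 = -$112.
By producing, the firm covers all variable cost plus $100 of fixed cost; shutting down would lose the full $212.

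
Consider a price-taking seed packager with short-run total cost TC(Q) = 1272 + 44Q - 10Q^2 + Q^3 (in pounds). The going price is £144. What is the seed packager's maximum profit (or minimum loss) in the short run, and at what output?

AVC = 44 - 10Q + Q^2 has its minimum £19 at Q = 5; price £144 clears that bar, so the firm operates.
MC = 44 - 20Q + 3Q^2. Setting P = MC and taking the root on the rising branch gives Q* = 10.
TR = 144·10 = 1440. TC = 1272 + 440 = 1712. Profit = 1440 − 1712 = -£272.
That loss of £272 beats the £1272 the firm would lose by shutting down; producing recovers £1000 of fixed cost.

Profit = -£272 at Q = 10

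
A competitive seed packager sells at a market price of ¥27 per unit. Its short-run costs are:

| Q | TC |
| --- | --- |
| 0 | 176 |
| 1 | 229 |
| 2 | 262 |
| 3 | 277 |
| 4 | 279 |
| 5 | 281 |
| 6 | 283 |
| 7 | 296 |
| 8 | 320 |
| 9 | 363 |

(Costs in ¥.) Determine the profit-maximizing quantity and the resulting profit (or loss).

Compute π = P·Q − TC at each output: Q=0: -176; Q=1: -202; Q=2: -208; Q=3: -196; Q=4: -171; Q=5: -146; Q=6: -121; Q=7: -107; Q=8: -104; Q=9: -120.
Profit is maximized at Q = 8. AVC there is 144/8 = ¥18 ≤ P, so producing beats shutting down (which would give -¥176).

Q = 8; profit = -¥104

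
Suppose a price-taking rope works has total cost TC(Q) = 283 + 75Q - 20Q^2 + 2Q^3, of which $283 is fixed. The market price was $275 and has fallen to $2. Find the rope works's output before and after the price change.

Output falls from 10 to 0 (the firm shuts down)

AVC = 75 - 20Q + 2Q^2, minimized at Q = 5 where min AVC = $25. MC = 75 - 40Q + 6Q^2.
With P = $275 above the shutdown price, P = MC gives Q = 10.
At P = $2 < min AVC = $25, price no longer covers variable cost at any output, so the firm shuts down: Q = 0.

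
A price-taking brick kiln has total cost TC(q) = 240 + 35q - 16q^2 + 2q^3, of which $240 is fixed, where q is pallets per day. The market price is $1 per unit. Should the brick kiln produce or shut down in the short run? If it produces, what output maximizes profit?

From TC, MC = TC'(q) = 35 - 32q + 6q^2 and AVC = VC/q = 35 - 16q + 2q^2.
AVC is minimized where dAVC/dq = -16 + 4q = 0, at q = 4; min AVC = 35 - 16·4 + 2·4^2 = $3.
Since P = $1 < min AVC = $3, price fails to cover variable cost at any output.
Best response: produce nothing and absorb the $240 fixed cost.

Shut down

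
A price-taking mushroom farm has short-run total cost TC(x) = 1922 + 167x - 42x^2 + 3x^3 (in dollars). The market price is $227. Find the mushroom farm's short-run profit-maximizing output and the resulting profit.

AVC = 167 - 42x + 3x^2 has its minimum $20 at x = 7; price $227 clears that bar, so the firm operates.
MC = 167 - 84x + 9x^2. Setting P = MC and taking the root on the rising branch gives x* = 10.
TR = 227·10 = 2270. TC = 1922 + 470 = 2392. Profit = 2270 − 2392 = -$122.
By producing, the firm covers all variable cost plus $1800 of fixed cost; shutting down would lose the full $1922.

Profit = -$122 at x = 10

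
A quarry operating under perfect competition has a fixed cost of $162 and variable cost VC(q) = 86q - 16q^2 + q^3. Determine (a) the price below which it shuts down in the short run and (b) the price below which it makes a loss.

Shutdown price = $22; break-even price = $41

AVC = 86 - 16q + q^2; minimized at q = 8, giving min AVC = $22. That is the shutdown price.
ATC = 162/q + 86 - 16q + q^2. Setting dATC/dq = −162/q^2 − 16 + 2q = 0 gives q = 9 (since 2·9^3 − 16·9^2 = 162).
min ATC = 162/9 + 86 − 16·9 + 9^2 = $41. That is the break-even price.
For $22 ≤ P < $41 the firm produces at a loss; below $22 it shuts down.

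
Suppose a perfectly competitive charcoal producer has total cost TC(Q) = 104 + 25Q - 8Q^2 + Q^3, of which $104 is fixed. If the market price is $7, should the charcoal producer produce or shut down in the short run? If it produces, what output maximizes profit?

Variable cost is VC = 25Q - 8Q^2 + Q^3, so AVC = VC/Q = 25 - 8Q + Q^2 and MC = dTC/dQ = 25 - 16Q + 3Q^2.
AVC is minimized where dAVC/dQ = -8 + 2Q = 0, at Q = 4; min AVC = 25 - 8·4 + 4^2 = $9.
With P < min AVC ($7 < $9), every unit sold adds to the loss.
Best response: produce nothing and absorb the $104 fixed cost.

Shut down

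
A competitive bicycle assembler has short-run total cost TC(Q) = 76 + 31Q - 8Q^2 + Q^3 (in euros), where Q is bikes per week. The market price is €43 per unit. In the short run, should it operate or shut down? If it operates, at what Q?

Strip out fixed cost: VC = 31Q - 8Q^2 + Q^3. Then AVC = 31 - 8Q + Q^2 and MC = 31 - 16Q + 3Q^2.
The AVC parabola has its vertex at Q = 8/2 = 4, where AVC = 31 - 8·4 + 4^2 = €15.
Because €43 ≥ €15, revenue can cover variable cost; the firm operates.
Set P = MC: 43 = 31 - 16Q + 3Q^2 → -12 - 16Q + 3Q^2 = 0. The roots are Q = -2/3 and Q = 6; the profit-maximizing output is on the rising part of MC, so Q* = 6.
Check: AVC at Q = 6 is €19 ≤ P, so revenue covers variable cost.
Profit = P·Q − TC = 43·6 − 190 = €68.

Produce at Q = 6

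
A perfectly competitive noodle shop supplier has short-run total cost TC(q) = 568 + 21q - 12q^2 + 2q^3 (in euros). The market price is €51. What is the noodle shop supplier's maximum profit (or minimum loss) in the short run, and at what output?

Profit = -€368 at q = 5

AVC = 21 - 12q + 2q^2 has its minimum €3 at q = 3; price €51 clears that bar, so the firm operates.
MC = 21 - 24q + 6q^2. Setting P = MC and taking the root on the rising branch gives q* = 5.
TR = 51·5 = 255. TC = 568 + 55 = 623. Profit = 255 − 623 = -€368.
That loss of €368 beats the €568 the firm would lose by shutting down; producing recovers €200 of fixed cost.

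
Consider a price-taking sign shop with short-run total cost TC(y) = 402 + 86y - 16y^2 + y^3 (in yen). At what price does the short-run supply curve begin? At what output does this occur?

¥22 per unit, at y = 8

Short-run supply begins at min AVC. From VC = 86y - 16y^2 + y^3, AVC = 86 - 16y + y^2.
dAVC/dy = -16 + 2y = 0 gives y = 8. min AVC = 86 - 16·8 + 8^2 = 22.
For P < ¥22 the firm produces nothing.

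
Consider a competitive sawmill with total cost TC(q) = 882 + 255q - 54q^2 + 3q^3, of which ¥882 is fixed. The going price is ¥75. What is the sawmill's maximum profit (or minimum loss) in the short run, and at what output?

Profit = -¥282 at q = 10

AVC = 255 - 54q + 3q^2; min AVC = ¥12 at q = 9. Since P = ¥75 ≥ min AVC, the firm produces.
MC = 255 - 108q + 9q^2. Setting P = MC and taking the root on the rising branch gives q* = 10.
TR = 75·10 = 750. TC = 882 + 150 = 1032. Profit = 750 − 1032 = -¥282.
By producing, the firm covers all variable cost plus ¥600 of fixed cost; shutting down would lose the full ¥882.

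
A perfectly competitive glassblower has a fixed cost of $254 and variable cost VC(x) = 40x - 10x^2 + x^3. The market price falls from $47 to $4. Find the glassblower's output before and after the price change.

Output falls from 7 to 0 (the firm shuts down)

MC = 40 - 20x + 3x^2; the shutdown threshold is min AVC = $15 (at x = 5).
At P = $47 ≥ min AVC, set P = MC on the rising branch: x = 7.
At P = $4 < min AVC = $15, price no longer covers variable cost at any output, so the firm shuts down: x = 0.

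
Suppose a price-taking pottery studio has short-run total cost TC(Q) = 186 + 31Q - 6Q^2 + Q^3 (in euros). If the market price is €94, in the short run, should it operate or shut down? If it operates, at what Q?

Variable cost is VC = 31Q - 6Q^2 + Q^3, so AVC = VC/Q = 31 - 6Q + Q^2 and MC = dTC/dQ = 31 - 12Q + 3Q^2.
The AVC parabola has its vertex at Q = 6/2 = 3, where AVC = 31 - 6·3 + 3^2 = €22.
Because €94 ≥ €22, revenue can cover variable cost; the firm operates.
Set P = MC: 94 = 31 - 12Q + 3Q^2 → -63 - 12Q + 3Q^2 = 0. The roots are Q = -3 and Q = 7; the profit-maximizing output is on the rising part of MC, so Q* = 7.
Check: AVC at Q = 7 is €38 ≤ P, so revenue covers variable cost.
Profit = P·Q − TC = 94·7 − 452 = €206.

Produce at Q = 7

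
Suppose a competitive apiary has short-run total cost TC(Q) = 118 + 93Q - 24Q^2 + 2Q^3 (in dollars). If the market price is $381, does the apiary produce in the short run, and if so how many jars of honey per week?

From TC, MC = TC'(Q) = 93 - 48Q + 6Q^2 and AVC = VC/Q = 93 - 24Q + 2Q^2.
The AVC parabola has its vertex at Q = 24/4 = 6, where AVC = 93 - 24·6 + 2·6^2 = $21.
Since P = $381 ≥ min AVC = $21, price covers variable cost and the firm should produce.
P = MC gives -288 - 48Q + 6Q^2 = 0, with roots -4 and 12. Take the larger (rising MC): Q* = 12.
Check: AVC at Q = 12 is $93 ≤ P, so revenue covers variable cost.
Profit = P·Q − TC = 381·12 − 1234 = $3338.

Produce at Q = 12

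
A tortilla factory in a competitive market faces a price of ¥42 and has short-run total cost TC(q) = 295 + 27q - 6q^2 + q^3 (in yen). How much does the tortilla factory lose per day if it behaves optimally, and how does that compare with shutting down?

Profit = -¥195 at q = 5

AVC = 27 - 6q + q^2 has its minimum ¥18 at q = 3; price ¥42 clears that bar, so the firm operates.
With MC = 27 - 12q + 3q^2, P = MC on the upward-sloping part at q* = 5.
TR = 42·5 = 210. TC = 295 + 110 = 405. Profit = 210 − 405 = -¥195.
Shutting down would mean losing the fixed cost of ¥295, so operating at a loss of ¥195 is better by ¥100.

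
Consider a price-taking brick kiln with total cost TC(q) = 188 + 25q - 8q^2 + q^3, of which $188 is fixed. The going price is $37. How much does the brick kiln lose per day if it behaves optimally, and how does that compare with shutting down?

Profit = -$44 at q = 6

AVC = 25 - 8q + q^2 has its minimum $9 at q = 4; price $37 clears that bar, so the firm operates.
With MC = 25 - 16q + 3q^2, P = MC on the upward-sloping part at q* = 6.
TR = 37·6 = 222. TC = 188 + 78 = 266. Profit = 222 − 266 = -$44.
By producing, the firm covers all variable cost plus $144 of fixed cost; shutting down would lose the full $188.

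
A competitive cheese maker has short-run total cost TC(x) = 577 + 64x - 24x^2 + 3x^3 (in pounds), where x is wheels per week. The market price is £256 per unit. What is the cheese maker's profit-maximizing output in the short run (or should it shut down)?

Produce at x = 8

From TC, MC = TC'(x) = 64 - 48x + 9x^2 and AVC = VC/x = 64 - 24x + 3x^2.
The AVC parabola has its vertex at x = 24/6 = 4, where AVC = 64 - 24·4 + 3·4^2 = £16.
P = £256 exceeds min AVC = £16, so the firm stays open.
Set P = MC: 256 = 64 - 48x + 9x^2 → -192 - 48x + 9x^2 = 0. The roots are x = -8/3 and x = 8; the profit-maximizing output is on the rising part of MC, so x* = 8.
Check: AVC at x = 8 is £64 ≤ P, so revenue covers variable cost.
Profit = P·x − TC = 256·8 − 1089 = £959.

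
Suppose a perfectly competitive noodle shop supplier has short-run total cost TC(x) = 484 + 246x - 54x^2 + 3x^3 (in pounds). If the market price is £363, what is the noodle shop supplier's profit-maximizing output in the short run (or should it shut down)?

Variable cost is VC = 246x - 54x^2 + 3x^3, so AVC = VC/x = 246 - 54x + 3x^2 and MC = dTC/dx = 246 - 108x + 9x^2.
The AVC parabola has its vertex at x = 54/6 = 9, where AVC = 246 - 54·9 + 3·9^2 = £3.
Since P = £363 ≥ min AVC = £3, price covers variable cost and the firm should produce.
P = MC gives -117 - 108x + 9x^2 = 0, with roots -1 and 13. Take the larger (rising MC): x* = 13.
Check: AVC at x = 13 is £51 ≤ P, so revenue covers variable cost.
Profit = P·x − TC = 363·13 − 1147 = £3572.

Produce at x = 13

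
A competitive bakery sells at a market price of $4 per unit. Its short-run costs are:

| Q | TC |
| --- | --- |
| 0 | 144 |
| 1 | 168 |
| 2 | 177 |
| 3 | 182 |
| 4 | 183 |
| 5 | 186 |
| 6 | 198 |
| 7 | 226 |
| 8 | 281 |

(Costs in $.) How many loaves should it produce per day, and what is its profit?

Tabulate TR − TC: Q=0: -144; Q=1: -164; Q=2: -169; Q=3: -170; Q=4: -167; Q=5: -166; Q=6: -174; Q=7: -198; Q=8: -249.
Profit is highest at Q = 0. Equivalently, the lowest AVC in the table is 42/5 ≈ $8.40 at Q = 5, and P = $4 falls below it — price never covers variable cost, so the firm shuts down and loses only its fixed cost.

Q = 0 (shut down); profit = -$144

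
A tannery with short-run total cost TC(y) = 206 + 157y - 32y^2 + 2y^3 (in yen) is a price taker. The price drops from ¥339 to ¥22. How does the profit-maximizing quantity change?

Output falls from 13 to 0 (the firm shuts down)

AVC = 157 - 32y + 2y^2, minimized at y = 8 where min AVC = ¥29. MC = 157 - 64y + 6y^2.
With P = ¥339 above the shutdown price, P = MC gives y = 13.
At P = ¥22 < min AVC = ¥29, price no longer covers variable cost at any output, so the firm shuts down: y = 0.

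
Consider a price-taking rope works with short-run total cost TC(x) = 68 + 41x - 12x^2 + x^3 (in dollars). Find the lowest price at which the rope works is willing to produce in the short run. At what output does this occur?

Short-run supply begins at min AVC. From VC = 41x - 12x^2 + x^3, AVC = 41 - 12x + x^2.
dAVC/dx = -12 + 2x = 0 gives x = 6. min AVC = 41 - 12·6 + 6^2 = 5.
The firm shuts down for any P below $5.

$5 per unit, at x = 6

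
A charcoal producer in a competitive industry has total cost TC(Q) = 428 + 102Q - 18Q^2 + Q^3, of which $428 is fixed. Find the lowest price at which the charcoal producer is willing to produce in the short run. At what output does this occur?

$21 per unit, at Q = 9

Short-run supply begins at min AVC. From VC = 102Q - 18Q^2 + Q^3, AVC = 102 - 18Q + Q^2.
At the minimum of AVC, MC = AVC. MC = 102 - 36Q + 3Q^2; setting MC = AVC gives 2Q^2 - 18Q = 0, so Q = 9. min AVC = 21.
The firm shuts down for any P below $21.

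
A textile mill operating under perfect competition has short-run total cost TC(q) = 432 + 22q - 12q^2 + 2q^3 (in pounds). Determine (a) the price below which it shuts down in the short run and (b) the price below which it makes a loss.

Shutdown price = min AVC. AVC = 22 - 12q + 2q^2, with vertex at q = 3 and minimum £4.
ATC = 432/q + 22 - 12q + 2q^2. Setting dATC/dq = −432/q^2 − 12 + 4q = 0 gives q = 6 (since 4·6^3 − 12·6^2 = 432).
min ATC = 432/6 + 22 − 12·6 + 2·6^2 = £94. That is the break-even price.
Between these two prices the firm operates at a loss; above £94 it earns a profit.

Shutdown price = £4; break-even price = £94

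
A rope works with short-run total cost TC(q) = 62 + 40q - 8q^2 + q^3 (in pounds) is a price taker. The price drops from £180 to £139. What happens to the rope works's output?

AVC = 40 - 8q + q^2, minimized at q = 4 where min AVC = £24. MC = 40 - 16q + 3q^2.
With P = £180 above the shutdown price, P = MC gives q = 10.
At P = £139 ≥ min AVC, set P = MC: q = 9. The firm stays open but cuts output.

Output falls from 10 to 9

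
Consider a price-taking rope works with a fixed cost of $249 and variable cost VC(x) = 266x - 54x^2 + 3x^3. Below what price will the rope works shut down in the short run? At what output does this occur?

$23 per unit, at x = 9

Short-run supply begins at min AVC. From VC = 266x - 54x^2 + 3x^3, AVC = 266 - 54x + 3x^2.
dAVC/dx = -54 + 6x = 0 gives x = 9. min AVC = 266 - 54·9 + 3·9^2 = 23.
So the shutdown price is $23.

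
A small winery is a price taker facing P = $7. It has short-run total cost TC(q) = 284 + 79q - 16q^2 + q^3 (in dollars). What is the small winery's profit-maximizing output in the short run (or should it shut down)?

Variable cost is VC = 79q - 16q^2 + q^3, so AVC = VC/q = 79 - 16q + q^2 and MC = dTC/dq = 79 - 32q + 3q^2.
AVC hits its minimum where MC = AVC, at q = 8, giving min AVC = 79 - 16·8 + 8^2 = $15.
With P < min AVC ($7 < $15), every unit sold adds to the loss.
The firm minimizes its loss by shutting down and losing only its fixed cost of $284.

Shut down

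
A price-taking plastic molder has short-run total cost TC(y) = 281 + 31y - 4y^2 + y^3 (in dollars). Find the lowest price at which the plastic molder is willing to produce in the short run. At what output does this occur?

$27 per unit, at y = 2

Short-run supply begins at min AVC. From VC = 31y - 4y^2 + y^3, AVC = 31 - 4y + y^2.
dAVC/dy = -4 + 2y = 0 gives y = 2. min AVC = 31 - 4·2 + 2^2 = 27.
For P < $27 the firm produces nothing.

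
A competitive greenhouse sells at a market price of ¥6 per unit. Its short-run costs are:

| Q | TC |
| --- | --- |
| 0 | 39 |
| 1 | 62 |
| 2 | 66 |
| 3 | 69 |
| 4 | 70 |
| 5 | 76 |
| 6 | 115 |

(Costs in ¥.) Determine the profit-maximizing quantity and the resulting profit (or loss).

Tabulate TR − TC: Q=0: -39; Q=1: -56; Q=2: -54; Q=3: -51; Q=4: -46; Q=5: -46; Q=6: -79.
Profit is highest at Q = 0. Equivalently, the lowest AVC in the table is 37/5 ≈ ¥7.40 at Q = 5, and P = ¥6 falls below it — price never covers variable cost, so the firm shuts down and loses only its fixed cost.

Q = 0 (shut down); profit = -¥39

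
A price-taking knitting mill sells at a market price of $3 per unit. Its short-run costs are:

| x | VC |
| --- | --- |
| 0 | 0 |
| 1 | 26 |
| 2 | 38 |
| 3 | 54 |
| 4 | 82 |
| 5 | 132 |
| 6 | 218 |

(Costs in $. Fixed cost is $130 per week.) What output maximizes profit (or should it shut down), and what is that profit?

Profit at each row (π = 3x − TC): x=0: -130; x=1: -153; x=2: -162; x=3: -175; x=4: -200; x=5: -247; x=6: -330.
Profit is highest at x = 0. Equivalently, the lowest AVC in the table is 54/3 ≈ $18 at x = 3, and P = $3 falls below it — price never covers variable cost, so the firm shuts down and loses only its fixed cost.

x = 0 (shut down); profit = -$130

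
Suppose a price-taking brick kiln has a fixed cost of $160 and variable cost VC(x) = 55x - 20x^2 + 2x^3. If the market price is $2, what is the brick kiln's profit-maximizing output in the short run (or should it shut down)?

Variable cost is VC = 55x - 20x^2 + 2x^3, so AVC = VC/x = 55 - 20x + 2x^2 and MC = dTC/dx = 55 - 40x + 6x^2.
AVC is minimized where dAVC/dx = -20 + 4x = 0, at x = 5; min AVC = 55 - 20·5 + 2·5^2 = $5.
P = $2 lies below min AVC = $5; no output level covers variable cost.
Shutting down limits the loss to fixed cost, $160.

Shut down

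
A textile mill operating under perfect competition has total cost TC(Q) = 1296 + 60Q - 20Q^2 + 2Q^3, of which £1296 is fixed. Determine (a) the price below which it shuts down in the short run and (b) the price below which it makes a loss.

Shutdown price = min AVC. AVC = 60 - 20Q + 2Q^2, with vertex at Q = 5 and minimum £10.
ATC = 1296/Q + 60 - 20Q + 2Q^2. Setting dATC/dQ = −1296/Q^2 − 20 + 4Q = 0 gives Q = 9 (since 4·9^3 − 20·9^2 = 1296).
min ATC = 1296/9 + 60 − 20·9 + 2·9^2 = £186. That is the break-even price.
For £10 ≤ P < £186 the firm produces at a loss; below £10 it shuts down.

Shutdown price = £10; break-even price = £186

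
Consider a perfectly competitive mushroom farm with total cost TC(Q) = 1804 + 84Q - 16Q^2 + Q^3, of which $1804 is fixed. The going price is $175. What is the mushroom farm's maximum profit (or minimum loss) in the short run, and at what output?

Profit = -$114 at Q = 13

AVC = 84 - 16Q + Q^2 has its minimum $20 at Q = 8; price $175 clears that bar, so the firm operates.
MC = 84 - 32Q + 3Q^2. Setting P = MC and taking the root on the rising branch gives Q* = 13.
TR = 175·13 = 2275. TC = 1804 + 585 = 2389. Profit = 2275 − 2389 = -$114.
By producing, the firm covers all variable cost plus $1690 of fixed cost; shutting down would lose the full $1804.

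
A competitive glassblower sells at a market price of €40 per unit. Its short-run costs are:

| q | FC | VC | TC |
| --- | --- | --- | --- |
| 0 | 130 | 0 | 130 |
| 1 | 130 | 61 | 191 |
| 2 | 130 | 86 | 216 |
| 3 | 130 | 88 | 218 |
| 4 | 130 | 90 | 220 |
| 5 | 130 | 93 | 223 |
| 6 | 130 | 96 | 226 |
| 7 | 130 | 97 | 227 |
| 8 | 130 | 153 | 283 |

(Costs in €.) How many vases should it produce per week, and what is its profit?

Profit at each row (π = 40q − TC): q=0: -130; q=1: -151; q=2: -136; q=3: -98; q=4: -60; q=5: -23; q=6: 14; q=7: 53; q=8: 37.
Profit is maximized at q = 7. AVC there is 97/7 = €13.86 ≤ P, so producing beats shutting down (which would give -€130).

q = 7; profit = €53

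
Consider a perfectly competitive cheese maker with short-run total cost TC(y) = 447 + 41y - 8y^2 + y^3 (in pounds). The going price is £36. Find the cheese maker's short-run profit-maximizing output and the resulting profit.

Profit = -£397 at y = 5

AVC = 41 - 8y + y^2; min AVC = £25 at y = 4. Since P = £36 ≥ min AVC, the firm produces.
MC = 41 - 16y + 3y^2. Setting P = MC and taking the root on the rising branch gives y* = 5.
TR = 36·5 = 180. TC = 447 + 130 = 577. Profit = 180 − 577 = -£397.
By producing, the firm covers all variable cost plus £50 of fixed cost; shutting down would lose the full £447.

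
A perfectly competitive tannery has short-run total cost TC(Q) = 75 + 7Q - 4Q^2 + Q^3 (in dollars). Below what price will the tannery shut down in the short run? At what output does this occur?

$3 per unit, at Q = 2

The shutdown price is the minimum of AVC. VC = 7Q - 4Q^2 + Q^3, so AVC = 7 - 4Q + Q^2.
dAVC/dQ = -4 + 2Q = 0 gives Q = 2. min AVC = 7 - 4·2 + 2^2 = 3.
So the shutdown price is $3.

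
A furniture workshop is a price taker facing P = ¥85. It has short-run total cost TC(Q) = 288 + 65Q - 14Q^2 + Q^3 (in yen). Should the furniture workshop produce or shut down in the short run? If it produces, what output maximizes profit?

Variable cost is VC = 65Q - 14Q^2 + Q^3, so AVC = VC/Q = 65 - 14Q + Q^2 and MC = dTC/dQ = 65 - 28Q + 3Q^2.
The AVC parabola has its vertex at Q = 14/2 = 7, where AVC = 65 - 14·7 + 7^2 = ¥16.
Because ¥85 ≥ ¥16, revenue can cover variable cost; the firm operates.
Set P = MC: 85 = 65 - 28Q + 3Q^2 → -20 - 28Q + 3Q^2 = 0. The roots are Q = -2/3 and Q = 10; the profit-maximizing output is on the rising part of MC, so Q* = 10.
Check: AVC at Q = 10 is ¥25 ≤ P, so revenue covers variable cost.
Profit = P·Q − TC = 85·10 − 538 = ¥312.

Produce at Q = 10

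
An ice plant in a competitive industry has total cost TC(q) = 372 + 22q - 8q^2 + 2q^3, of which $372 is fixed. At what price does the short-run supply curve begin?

The shutdown price is the minimum of AVC. VC = 22q - 8q^2 + 2q^3, so AVC = 22 - 8q + 2q^2.
dAVC/dq = -8 + 4q = 0 gives q = 2. min AVC = 22 - 8·2 + 2·2^2 = 14.
So the shutdown price is $14.

$14 per unit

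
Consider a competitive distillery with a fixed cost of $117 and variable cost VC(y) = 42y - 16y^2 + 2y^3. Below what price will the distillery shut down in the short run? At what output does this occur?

The shutdown price is the minimum of AVC. VC = 42y - 16y^2 + 2y^3, so AVC = 42 - 16y + 2y^2.
dAVC/dy = -16 + 4y = 0 gives y = 4. min AVC = 42 - 16·4 + 2·4^2 = 10.
The firm shuts down for any P below $10.

$10 per unit, at y = 4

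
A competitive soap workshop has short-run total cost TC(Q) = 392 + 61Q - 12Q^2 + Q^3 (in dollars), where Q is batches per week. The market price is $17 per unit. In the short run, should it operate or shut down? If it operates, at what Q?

Shut down

Strip out fixed cost: VC = 61Q - 12Q^2 + Q^3. Then AVC = 61 - 12Q + Q^2 and MC = 61 - 24Q + 3Q^2.
AVC hits its minimum where MC = AVC, at Q = 6, giving min AVC = 61 - 12·6 + 6^2 = $25.
Since P = $17 < min AVC = $25, price fails to cover variable cost at any output.
The firm minimizes its loss by shutting down and losing only its fixed cost of $392.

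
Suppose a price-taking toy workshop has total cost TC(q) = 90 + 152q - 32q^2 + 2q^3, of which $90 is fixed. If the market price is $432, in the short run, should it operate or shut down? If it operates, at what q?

Produce at q = 14

Strip out fixed cost: VC = 152q - 32q^2 + 2q^3. Then AVC = 152 - 32q + 2q^2 and MC = 152 - 64q + 6q^2.
The AVC parabola has its vertex at q = 32/4 = 8, where AVC = 152 - 32·8 + 2·8^2 = $24.
Because $432 ≥ $24, revenue can cover variable cost; the firm operates.
Solving P = MC: -280 - 64q + 6q^2 = 0 ⇒ q = -10/3 or 14. On the upward-sloping branch, q* = 14.
Check: AVC at q = 14 is $96 ≤ P, so revenue covers variable cost.
Profit = P·q − TC = 432·14 − 1434 = $4614.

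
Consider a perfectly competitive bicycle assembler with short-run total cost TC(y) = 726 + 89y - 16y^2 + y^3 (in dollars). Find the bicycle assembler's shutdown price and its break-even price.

Shutdown price = $25; break-even price = $100

AVC = 89 - 16y + y^2; minimized at y = 8, giving min AVC = $25. That is the shutdown price.
ATC = 726/y + 89 - 16y + y^2. Setting dATC/dy = −726/y^2 − 16 + 2y = 0 gives y = 11 (since 2·11^3 − 16·11^2 = 726).
min ATC = 726/11 + 89 − 16·11 + 11^2 = $100. That is the break-even price.
For $25 ≤ P < $100 the firm produces at a loss; below $25 it shuts down.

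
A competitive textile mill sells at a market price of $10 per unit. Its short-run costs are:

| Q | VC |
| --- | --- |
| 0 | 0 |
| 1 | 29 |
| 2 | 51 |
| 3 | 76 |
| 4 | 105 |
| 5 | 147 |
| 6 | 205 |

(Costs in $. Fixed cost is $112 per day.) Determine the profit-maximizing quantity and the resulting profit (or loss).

Compute π = P·Q − TC at each output: Q=0: -112; Q=1: -131; Q=2: -143; Q=3: -158; Q=4: -177; Q=5: -209; Q=6: -257.
Profit is highest at Q = 0. Equivalently, the lowest AVC in the table is 76/3 ≈ $25.33 at Q = 3, and P = $10 falls below it — price never covers variable cost, so the firm shuts down and loses only its fixed cost.

Q = 0 (shut down); profit = -$112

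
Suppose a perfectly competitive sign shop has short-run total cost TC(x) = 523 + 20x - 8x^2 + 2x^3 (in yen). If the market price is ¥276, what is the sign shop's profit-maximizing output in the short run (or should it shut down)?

From TC, MC = TC'(x) = 20 - 16x + 6x^2 and AVC = VC/x = 20 - 8x + 2x^2.
AVC hits its minimum where MC = AVC, at x = 2, giving min AVC = 20 - 8·2 + 2·2^2 = ¥12.
P = ¥276 exceeds min AVC = ¥12, so the firm stays open.
Set P = MC: 276 = 20 - 16x + 6x^2 → -256 - 16x + 6x^2 = 0. The roots are x = -16/3 and x = 8; the profit-maximizing output is on the rising part of MC, so x* = 8.
Check: AVC at x = 8 is ¥84 ≤ P, so revenue covers variable cost.
Profit = P·x − TC = 276·8 − 1195 = ¥1013.

Produce at x = 8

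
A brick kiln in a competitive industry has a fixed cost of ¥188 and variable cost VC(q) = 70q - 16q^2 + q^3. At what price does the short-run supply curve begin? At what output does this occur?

The shutdown price is the minimum of AVC. VC = 70q - 16q^2 + q^3, so AVC = 70 - 16q + q^2.
At the minimum of AVC, MC = AVC. MC = 70 - 32q + 3q^2; setting MC = AVC gives 2q^2 - 16q = 0, so q = 8. min AVC = 6.
For P < ¥6 the firm produces nothing.

¥6 per unit, at q = 8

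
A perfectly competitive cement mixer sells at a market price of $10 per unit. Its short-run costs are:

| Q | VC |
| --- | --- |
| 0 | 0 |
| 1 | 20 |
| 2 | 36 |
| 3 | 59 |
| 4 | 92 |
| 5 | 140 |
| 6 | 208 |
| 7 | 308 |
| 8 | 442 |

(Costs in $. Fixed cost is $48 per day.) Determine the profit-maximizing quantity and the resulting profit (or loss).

Q = 0 (shut down); profit = -$48

Profit at each row (π = 10Q − TC): Q=0: -48; Q=1: -58; Q=2: -64; Q=3: -77; Q=4: -100; Q=5: -138; Q=6: -196; Q=7: -286; Q=8: -410.
Profit is highest at Q = 0. Equivalently, the lowest AVC in the table is 36/2 ≈ $18 at Q = 2, and P = $10 falls below it — price never covers variable cost, so the firm shuts down and loses only its fixed cost.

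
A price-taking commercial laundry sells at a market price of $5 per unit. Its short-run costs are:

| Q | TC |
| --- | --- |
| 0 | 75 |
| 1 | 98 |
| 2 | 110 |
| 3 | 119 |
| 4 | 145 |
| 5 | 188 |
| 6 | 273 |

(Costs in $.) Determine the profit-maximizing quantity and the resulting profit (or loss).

Tabulate TR − TC: Q=0: -75; Q=1: -93; Q=2: -100; Q=3: -104; Q=4: -125; Q=5: -163; Q=6: -243.
Profit is highest at Q = 0. Equivalently, the lowest AVC in the table is 44/3 ≈ $14.67 at Q = 3, and P = $5 falls below it — price never covers variable cost, so the firm shuts down and loses only its fixed cost.

Q = 0 (shut down); profit = -$75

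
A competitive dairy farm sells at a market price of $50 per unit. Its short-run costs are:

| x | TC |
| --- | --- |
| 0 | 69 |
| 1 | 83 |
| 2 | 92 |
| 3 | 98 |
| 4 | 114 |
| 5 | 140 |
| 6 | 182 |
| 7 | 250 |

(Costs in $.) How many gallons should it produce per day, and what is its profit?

Tabulate TR − TC: x=0: -69; x=1: -33; x=2: 8; x=3: 52; x=4: 86; x=5: 110; x=6: 118; x=7: 100.
Profit is maximized at x = 6. AVC there is 113/6 = $18.83 ≤ P, so producing beats shutting down (which would give -$69).

x = 6; profit = $118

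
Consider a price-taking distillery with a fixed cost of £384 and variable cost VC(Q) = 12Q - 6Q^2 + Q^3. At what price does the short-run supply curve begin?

Short-run supply begins at min AVC. From VC = 12Q - 6Q^2 + Q^3, AVC = 12 - 6Q + Q^2.
dAVC/dQ = -6 + 2Q = 0 gives Q = 3. min AVC = 12 - 6·3 + 3^2 = 3.
For P < £3 the firm produces nothing.

£3 per unit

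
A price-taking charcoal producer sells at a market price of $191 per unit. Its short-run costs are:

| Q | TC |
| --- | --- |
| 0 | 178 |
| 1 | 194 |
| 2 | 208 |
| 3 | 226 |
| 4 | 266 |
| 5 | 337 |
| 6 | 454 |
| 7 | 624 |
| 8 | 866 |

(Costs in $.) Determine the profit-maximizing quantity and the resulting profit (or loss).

Q = 7; profit = $713

Tabulate TR − TC: Q=0: -178; Q=1: -3; Q=2: 174; Q=3: 347; Q=4: 498; Q=5: 618; Q=6: 692; Q=7: 713; Q=8: 662.
Profit is maximized at Q = 7. AVC there is 446/7 = $63.71 ≤ P, so producing beats shutting down (which would give -$178).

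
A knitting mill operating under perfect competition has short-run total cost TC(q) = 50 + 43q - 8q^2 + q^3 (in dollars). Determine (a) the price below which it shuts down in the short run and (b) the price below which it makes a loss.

Shutdown price = $27; break-even price = $38

Shutdown price = min AVC. AVC = 43 - 8q + q^2, with vertex at q = 4 and minimum $27.
ATC = 50/q + 43 - 8q + q^2. Setting dATC/dq = −50/q^2 − 8 + 2q = 0 gives q = 5 (since 2·5^3 − 8·5^2 = 50).
min ATC = 50/5 + 43 − 8·5 + 5^2 = $38. That is the break-even price.
Between these two prices the firm operates at a loss; above $38 it earns a profit.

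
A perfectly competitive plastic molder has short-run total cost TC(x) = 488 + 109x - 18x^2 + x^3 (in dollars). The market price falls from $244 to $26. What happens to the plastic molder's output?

AVC = 109 - 18x + x^2, minimized at x = 9 where min AVC = $28. MC = 109 - 36x + 3x^2.
With P = $244 above the shutdown price, P = MC gives x = 15.
At P = $26 < min AVC = $28, price no longer covers variable cost at any output, so the firm shuts down: x = 0.

Output falls from 15 to 0 (the firm shuts down)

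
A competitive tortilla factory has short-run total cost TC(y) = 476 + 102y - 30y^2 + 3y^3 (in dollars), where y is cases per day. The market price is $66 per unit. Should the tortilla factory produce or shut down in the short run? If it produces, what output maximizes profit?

Produce at y = 6

Strip out fixed cost: VC = 102y - 30y^2 + 3y^3. Then AVC = 102 - 30y + 3y^2 and MC = 102 - 60y + 9y^2.
AVC hits its minimum where MC = AVC, at y = 5, giving min AVC = 102 - 30·5 + 3·5^2 = $27.
Since P = $66 ≥ min AVC = $27, price covers variable cost and the firm should produce.
Set P = MC: 66 = 102 - 60y + 9y^2 → 36 - 60y + 9y^2 = 0. The roots are y = 2/3 and y = 6; the profit-maximizing output is on the rising part of MC, so y* = 6.
Check: AVC at y = 6 is $30 ≤ P, so revenue covers variable cost.
Profit = P·y − TC = 66·6 − 656 = -$260, a loss, but smaller than the $476 fixed cost the firm would lose by shutting down.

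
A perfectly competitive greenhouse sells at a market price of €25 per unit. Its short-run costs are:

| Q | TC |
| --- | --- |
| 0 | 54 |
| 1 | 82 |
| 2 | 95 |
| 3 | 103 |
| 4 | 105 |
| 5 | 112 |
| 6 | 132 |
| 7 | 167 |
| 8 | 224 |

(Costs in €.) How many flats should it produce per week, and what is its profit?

Compute π = P·Q − TC at each output: Q=0: -54; Q=1: -57; Q=2: -45; Q=3: -28; Q=4: -5; Q=5: 13; Q=6: 18; Q=7: 8; Q=8: -24.
Profit is maximized at Q = 6. AVC there is 78/6 = €13 ≤ P, so producing beats shutting down (which would give -€54).

Q = 6; profit = €18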